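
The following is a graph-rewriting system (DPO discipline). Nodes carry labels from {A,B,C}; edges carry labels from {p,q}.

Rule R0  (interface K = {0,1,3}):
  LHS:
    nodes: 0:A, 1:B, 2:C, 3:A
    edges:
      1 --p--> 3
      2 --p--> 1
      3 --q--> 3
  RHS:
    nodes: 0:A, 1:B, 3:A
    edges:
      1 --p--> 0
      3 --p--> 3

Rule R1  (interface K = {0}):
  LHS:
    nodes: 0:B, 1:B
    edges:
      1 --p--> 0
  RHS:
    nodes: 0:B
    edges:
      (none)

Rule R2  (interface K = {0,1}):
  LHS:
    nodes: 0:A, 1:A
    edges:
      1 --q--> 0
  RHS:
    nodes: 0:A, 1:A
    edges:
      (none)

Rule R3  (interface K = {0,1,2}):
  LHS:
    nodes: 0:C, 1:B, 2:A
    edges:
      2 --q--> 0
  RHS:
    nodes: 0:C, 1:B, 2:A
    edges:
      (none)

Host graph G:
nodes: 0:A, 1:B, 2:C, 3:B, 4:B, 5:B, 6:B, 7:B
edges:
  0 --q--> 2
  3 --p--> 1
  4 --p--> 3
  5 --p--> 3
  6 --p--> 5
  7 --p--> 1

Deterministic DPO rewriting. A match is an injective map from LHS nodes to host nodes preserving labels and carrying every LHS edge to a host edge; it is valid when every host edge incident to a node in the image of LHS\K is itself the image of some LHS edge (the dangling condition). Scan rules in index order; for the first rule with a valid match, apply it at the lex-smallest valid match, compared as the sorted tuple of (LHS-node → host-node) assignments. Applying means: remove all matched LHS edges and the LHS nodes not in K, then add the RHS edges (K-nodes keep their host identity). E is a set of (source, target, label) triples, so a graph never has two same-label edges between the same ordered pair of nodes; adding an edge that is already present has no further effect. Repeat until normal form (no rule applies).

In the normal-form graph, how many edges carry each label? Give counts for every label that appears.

Answer: (no edges)

Derivation:
[0] host  ⇒  8 nodes, 6 edges  {0-q->2 3-p->1 4-p->3 5-p->3 6-p->5 7-p->1}
[1] R1 @ {0↦1, 1↦7}  ⇒  7 nodes, 5 edges  {0-q->2 3-p->1 4-p->3 5-p->3 6-p->5}
[2] R1 @ {0↦3, 1↦4}  ⇒  6 nodes, 4 edges  {0-q->2 3-p->1 5-p->3 6-p->5}
[3] R1 @ {0↦5, 1↦6}  ⇒  5 nodes, 3 edges  {0-q->2 3-p->1 5-p->3}
[4] R1 @ {0↦3, 1↦5}  ⇒  4 nodes, 2 edges  {0-q->2 3-p->1}
[5] R1 @ {0↦1, 1↦3}  ⇒  3 nodes, 1 edges  {0-q->2}
[6] R3 @ {0↦2, 1↦1, 2↦0}  ⇒  3 nodes, 0 edges  {∅}
final graph: no rule applies after step 6
NF edges: []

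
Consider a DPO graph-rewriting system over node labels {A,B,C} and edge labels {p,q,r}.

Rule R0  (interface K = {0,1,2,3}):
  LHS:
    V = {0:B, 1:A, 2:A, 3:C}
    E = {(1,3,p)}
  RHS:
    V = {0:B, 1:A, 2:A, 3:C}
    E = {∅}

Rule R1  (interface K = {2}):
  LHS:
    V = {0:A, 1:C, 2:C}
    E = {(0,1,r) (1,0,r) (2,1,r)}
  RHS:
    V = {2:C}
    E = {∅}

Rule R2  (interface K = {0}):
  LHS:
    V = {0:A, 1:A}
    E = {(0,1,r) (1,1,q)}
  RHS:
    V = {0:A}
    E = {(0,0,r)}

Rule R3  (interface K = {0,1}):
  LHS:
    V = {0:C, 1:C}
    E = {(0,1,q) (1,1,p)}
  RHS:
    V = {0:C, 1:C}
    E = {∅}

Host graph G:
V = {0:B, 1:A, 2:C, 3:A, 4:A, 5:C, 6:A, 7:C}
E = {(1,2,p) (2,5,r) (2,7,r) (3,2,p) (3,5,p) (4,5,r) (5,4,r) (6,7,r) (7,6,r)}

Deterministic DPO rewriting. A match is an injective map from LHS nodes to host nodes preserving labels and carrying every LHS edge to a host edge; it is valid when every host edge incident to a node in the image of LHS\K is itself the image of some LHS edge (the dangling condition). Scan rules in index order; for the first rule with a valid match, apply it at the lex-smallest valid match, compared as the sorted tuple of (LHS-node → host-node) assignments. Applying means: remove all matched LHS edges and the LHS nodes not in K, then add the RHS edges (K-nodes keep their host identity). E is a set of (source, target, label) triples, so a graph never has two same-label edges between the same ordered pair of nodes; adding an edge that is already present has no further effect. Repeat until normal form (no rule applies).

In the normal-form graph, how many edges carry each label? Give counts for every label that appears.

Answer: (no edges)

Derivation:
initial: |V|=8 |E|=9  E = 1-p->2 2-r->5 2-r->7 3-p->2 3-p->5 4-r->5 5-r->4 6-r->7 7-r->6
step 1: apply R0 at {0↦0, 1↦1, 2↦3, 3↦2}  → |V|=8 |E|=8  E = 2-r->5 2-r->7 3-p->2 3-p->5 4-r->5 5-r->4 6-r->7 7-r->6
step 2: apply R0 at {0↦0, 1↦3, 2↦1, 3↦2}  → |V|=8 |E|=7  E = 2-r->5 2-r->7 3-p->5 4-r->5 5-r->4 6-r->7 7-r->6
step 3: apply R0 at {0↦0, 1↦3, 2↦1, 3↦5}  → |V|=8 |E|=6  E = 2-r->5 2-r->7 4-r->5 5-r->4 6-r->7 7-r->6
step 4: apply R1 at {0↦4, 1↦5, 2↦2}  → |V|=6 |E|=3  E = 2-r->7 6-r->7 7-r->6
step 5: apply R1 at {0↦6, 1↦7, 2↦2}  → |V|=4 |E|=0  E = ∅
halt: no rule applies after step 5
NF edges: []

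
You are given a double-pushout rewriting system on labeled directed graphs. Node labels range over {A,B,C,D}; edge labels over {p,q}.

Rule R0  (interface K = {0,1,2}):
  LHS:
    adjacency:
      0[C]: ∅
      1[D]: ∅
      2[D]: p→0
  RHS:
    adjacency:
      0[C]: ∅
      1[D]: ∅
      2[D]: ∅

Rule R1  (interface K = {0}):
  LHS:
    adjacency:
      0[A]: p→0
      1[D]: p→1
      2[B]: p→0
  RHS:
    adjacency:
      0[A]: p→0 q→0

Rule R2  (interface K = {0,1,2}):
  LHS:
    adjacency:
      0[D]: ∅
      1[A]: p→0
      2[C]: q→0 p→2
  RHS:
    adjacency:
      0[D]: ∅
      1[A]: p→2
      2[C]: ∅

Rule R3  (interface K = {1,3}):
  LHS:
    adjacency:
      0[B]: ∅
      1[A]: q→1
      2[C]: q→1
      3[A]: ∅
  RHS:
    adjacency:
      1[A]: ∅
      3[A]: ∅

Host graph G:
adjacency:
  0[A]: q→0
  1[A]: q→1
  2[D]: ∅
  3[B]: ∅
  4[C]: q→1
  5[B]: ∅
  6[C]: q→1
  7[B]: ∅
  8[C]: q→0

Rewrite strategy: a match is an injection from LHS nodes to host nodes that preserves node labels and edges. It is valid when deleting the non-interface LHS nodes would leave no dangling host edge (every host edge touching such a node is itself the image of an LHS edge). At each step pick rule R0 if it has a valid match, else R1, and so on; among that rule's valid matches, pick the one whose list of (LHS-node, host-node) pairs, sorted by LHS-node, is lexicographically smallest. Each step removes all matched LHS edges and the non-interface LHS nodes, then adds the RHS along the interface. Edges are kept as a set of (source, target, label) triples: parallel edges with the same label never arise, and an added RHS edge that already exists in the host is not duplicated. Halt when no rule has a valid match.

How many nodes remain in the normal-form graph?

Answer: 5

Rewrite trace:
initial: |V|=9 |E|=5  E = 0-q->0 1-q->1 4-q->1 6-q->1 8-q->0
step 1: apply R3 at {0↦3, 1↦0, 2↦8, 3↦1}  → |V|=7 |E|=3  E = 1-q->1 4-q->1 6-q->1
step 2: apply R3 at {0↦5, 1↦1, 2↦4, 3↦0}  → |V|=5 |E|=1  E = 6-q->1
normal form: no rule applies after step 2
NF nodes: {0:A, 1:A, 2:D, 6:C, 7:B}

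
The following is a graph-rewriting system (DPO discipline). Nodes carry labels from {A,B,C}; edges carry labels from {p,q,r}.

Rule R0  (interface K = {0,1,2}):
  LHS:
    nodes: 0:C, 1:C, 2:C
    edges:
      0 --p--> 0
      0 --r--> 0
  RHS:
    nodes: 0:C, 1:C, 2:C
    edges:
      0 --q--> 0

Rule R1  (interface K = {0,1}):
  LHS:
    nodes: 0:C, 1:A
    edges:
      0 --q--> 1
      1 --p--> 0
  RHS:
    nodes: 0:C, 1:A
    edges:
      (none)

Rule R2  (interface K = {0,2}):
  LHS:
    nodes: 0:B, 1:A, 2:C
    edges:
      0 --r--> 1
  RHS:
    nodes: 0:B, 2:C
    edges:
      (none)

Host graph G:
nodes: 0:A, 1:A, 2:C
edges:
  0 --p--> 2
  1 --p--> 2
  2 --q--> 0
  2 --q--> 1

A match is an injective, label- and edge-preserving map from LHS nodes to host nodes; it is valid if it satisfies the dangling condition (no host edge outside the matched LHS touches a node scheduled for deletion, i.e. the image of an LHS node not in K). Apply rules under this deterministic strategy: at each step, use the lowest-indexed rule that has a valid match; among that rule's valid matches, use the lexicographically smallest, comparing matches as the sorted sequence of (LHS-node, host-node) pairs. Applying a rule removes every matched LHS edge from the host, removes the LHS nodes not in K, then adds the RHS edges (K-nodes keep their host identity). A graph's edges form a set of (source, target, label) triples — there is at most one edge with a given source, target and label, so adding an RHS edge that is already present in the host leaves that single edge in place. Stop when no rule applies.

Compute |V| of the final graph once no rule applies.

Answer: 3

Derivation:
start.  V:3 E:4  edges: 0-p->2 1-p->2 2-q->0 2-q->1
1. fire R1 via {0↦2, 1↦0}  →  V:3 E:2  edges: 1-p->2 2-q->1
2. fire R1 via {0↦2, 1↦1}  →  V:3 E:0  edges: ∅
halt: no rule applies after step 2
NF nodes: {0:A, 1:A, 2:C}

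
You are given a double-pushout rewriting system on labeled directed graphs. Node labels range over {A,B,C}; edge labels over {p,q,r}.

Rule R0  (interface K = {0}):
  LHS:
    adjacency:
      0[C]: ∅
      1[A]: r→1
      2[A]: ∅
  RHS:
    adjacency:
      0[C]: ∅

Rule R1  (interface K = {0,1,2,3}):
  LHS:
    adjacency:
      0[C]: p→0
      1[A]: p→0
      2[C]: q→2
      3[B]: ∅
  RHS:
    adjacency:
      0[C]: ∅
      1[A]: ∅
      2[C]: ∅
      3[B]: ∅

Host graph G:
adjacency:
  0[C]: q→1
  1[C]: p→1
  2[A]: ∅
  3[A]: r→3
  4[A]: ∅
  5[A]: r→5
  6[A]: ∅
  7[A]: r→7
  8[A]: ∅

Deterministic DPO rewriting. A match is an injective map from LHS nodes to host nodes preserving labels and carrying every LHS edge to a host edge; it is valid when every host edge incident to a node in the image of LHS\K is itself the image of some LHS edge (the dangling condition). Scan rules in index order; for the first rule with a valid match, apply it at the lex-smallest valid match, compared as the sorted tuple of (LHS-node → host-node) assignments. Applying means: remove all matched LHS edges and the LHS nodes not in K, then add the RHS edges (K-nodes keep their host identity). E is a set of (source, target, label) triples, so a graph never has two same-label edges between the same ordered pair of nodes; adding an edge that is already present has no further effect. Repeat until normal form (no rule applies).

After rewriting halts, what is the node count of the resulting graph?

[0] host  ⇒  9 nodes, 5 edges  {0-q->1 1-p->1 3-r->3 5-r->5 7-r->7}
[1] R0 @ {0↦0, 1↦3, 2↦2}  ⇒  7 nodes, 4 edges  {0-q->1 1-p->1 5-r->5 7-r->7}
[2] R0 @ {0↦0, 1↦5, 2↦4}  ⇒  5 nodes, 3 edges  {0-q->1 1-p->1 7-r->7}
[3] R0 @ {0↦0, 1↦7, 2↦6}  ⇒  3 nodes, 2 edges  {0-q->1 1-p->1}
final graph: no rule applies after step 3
NF nodes: {0:C, 1:C, 8:A}

Answer: 3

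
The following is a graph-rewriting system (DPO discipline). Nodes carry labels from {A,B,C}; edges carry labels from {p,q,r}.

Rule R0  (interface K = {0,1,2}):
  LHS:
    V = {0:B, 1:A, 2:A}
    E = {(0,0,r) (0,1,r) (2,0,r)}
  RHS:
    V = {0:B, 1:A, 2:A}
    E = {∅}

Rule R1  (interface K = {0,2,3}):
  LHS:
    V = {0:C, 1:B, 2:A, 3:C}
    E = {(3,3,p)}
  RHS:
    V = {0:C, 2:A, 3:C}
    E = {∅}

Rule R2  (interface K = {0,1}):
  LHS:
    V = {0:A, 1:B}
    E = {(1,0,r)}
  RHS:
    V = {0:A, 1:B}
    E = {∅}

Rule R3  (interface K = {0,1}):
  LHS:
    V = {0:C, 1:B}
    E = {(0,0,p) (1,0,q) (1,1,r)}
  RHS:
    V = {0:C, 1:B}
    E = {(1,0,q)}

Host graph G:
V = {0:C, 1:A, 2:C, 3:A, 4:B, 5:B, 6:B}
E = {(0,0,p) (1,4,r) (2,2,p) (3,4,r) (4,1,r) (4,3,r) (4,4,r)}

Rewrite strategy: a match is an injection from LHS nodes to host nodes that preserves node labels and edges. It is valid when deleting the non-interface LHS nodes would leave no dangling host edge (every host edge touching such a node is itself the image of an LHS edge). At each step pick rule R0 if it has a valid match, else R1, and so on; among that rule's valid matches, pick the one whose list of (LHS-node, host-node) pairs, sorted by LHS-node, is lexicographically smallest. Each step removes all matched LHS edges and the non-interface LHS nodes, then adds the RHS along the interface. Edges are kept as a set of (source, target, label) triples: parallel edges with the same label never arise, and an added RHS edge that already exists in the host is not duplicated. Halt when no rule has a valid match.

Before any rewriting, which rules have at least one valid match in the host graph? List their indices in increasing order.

R0: 2 valid matches — {0↦4, 1↦1, 2↦3}, {0↦4, 1↦3, 2↦1}
R1: 8 valid matches — {0↦0, 1↦5, 2↦1, 3↦2}, {0↦0, 1↦5, 2↦3, 3↦2}, {0↦0, 1↦6, 2↦1, 3↦2} (+5 more)
R2: 2 valid matches — {0↦1, 1↦4}, {0↦3, 1↦4}
R3: no valid match — LHS pattern not found

Answer: [R0,R1,R2]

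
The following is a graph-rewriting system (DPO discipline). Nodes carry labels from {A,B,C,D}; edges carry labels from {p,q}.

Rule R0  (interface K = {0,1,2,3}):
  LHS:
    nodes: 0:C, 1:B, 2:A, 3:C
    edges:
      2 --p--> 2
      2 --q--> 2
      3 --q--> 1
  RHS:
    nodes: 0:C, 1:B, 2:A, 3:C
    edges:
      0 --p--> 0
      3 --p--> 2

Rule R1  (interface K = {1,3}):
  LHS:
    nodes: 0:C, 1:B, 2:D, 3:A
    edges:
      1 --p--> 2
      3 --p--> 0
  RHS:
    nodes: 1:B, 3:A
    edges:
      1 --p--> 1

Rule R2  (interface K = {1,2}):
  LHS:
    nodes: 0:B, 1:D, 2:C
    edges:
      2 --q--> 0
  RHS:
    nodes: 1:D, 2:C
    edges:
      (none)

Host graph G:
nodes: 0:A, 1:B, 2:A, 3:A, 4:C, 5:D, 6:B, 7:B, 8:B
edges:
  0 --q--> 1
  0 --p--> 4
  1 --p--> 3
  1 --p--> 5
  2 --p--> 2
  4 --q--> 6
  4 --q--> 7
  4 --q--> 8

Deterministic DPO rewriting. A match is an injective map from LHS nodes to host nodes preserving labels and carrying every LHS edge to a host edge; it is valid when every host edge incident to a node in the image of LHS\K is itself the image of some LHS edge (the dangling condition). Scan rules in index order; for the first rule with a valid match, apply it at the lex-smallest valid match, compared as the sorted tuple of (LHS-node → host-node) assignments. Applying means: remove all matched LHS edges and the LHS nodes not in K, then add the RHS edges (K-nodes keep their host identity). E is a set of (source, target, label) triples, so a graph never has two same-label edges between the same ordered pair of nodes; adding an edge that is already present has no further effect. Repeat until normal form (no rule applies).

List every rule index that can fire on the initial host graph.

Answer: [R2]

Derivation:
R0: no valid match — LHS pattern not found
R1: no valid match — 1 raw match, all fail dangling condition
R2: 3 valid matches — {0↦6, 1↦5, 2↦4}, {0↦7, 1↦5, 2↦4}, {0↦8, 1↦5, 2↦4}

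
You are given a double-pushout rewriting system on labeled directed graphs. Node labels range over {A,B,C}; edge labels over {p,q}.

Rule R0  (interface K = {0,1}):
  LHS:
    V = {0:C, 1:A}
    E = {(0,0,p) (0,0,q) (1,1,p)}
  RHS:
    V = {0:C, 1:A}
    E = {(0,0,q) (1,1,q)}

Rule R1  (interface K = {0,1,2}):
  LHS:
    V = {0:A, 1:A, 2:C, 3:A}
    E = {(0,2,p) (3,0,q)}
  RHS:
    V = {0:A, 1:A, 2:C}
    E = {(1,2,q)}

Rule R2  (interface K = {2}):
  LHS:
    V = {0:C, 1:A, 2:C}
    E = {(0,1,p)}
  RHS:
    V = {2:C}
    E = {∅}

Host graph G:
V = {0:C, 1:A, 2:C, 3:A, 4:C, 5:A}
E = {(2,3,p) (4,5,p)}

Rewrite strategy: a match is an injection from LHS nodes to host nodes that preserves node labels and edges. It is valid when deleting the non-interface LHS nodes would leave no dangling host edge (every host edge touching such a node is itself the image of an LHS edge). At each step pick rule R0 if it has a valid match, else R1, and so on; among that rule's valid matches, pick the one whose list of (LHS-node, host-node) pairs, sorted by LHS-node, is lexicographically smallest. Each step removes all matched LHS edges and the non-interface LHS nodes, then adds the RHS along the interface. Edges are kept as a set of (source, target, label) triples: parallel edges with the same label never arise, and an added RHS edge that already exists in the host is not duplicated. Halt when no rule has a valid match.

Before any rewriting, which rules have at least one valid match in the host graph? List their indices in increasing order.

R0: no valid match — LHS pattern not found
R1: no valid match — LHS pattern not found
R2: 4 valid matches — {0↦2, 1↦3, 2↦0}, {0↦2, 1↦3, 2↦4}, {0↦4, 1↦5, 2↦0} (+1 more)

Answer: [R2]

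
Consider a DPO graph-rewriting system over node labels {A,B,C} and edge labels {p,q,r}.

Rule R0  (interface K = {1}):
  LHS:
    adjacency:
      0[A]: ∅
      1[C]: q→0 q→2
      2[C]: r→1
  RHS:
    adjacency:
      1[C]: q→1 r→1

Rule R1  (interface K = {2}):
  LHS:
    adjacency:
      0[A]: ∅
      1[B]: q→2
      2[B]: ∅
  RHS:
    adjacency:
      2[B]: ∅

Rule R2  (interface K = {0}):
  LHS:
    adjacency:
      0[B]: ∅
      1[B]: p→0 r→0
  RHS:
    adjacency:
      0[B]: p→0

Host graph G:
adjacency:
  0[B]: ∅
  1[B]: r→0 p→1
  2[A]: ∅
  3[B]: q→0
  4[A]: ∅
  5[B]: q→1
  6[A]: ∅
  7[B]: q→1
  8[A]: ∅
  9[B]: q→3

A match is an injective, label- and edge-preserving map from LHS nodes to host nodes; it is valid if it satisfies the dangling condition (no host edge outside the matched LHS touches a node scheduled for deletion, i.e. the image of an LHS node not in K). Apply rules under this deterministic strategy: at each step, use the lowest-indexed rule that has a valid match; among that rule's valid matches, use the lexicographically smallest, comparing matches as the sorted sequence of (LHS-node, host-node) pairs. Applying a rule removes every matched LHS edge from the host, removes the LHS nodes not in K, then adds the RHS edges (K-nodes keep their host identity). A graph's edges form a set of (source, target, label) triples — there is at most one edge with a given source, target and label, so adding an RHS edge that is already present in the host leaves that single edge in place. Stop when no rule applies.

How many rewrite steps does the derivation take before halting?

start.  V:10 E:6  edges: 1-r->0 1-p->1 3-q->0 5-q->1 7-q->1 9-q->3
1. fire R1 via {0↦2, 1↦5, 2↦1}  →  V:8 E:5  edges: 1-r->0 1-p->1 3-q->0 7-q->1 9-q->3
2. fire R1 via {0↦4, 1↦7, 2↦1}  →  V:6 E:4  edges: 1-r->0 1-p->1 3-q->0 9-q->3
3. fire R1 via {0↦6, 1↦9, 2↦3}  →  V:4 E:3  edges: 1-r->0 1-p->1 3-q->0
4. fire R1 via {0↦8, 1↦3, 2↦0}  →  V:2 E:2  edges: 1-r->0 1-p->1
final graph: no rule applies after step 4

Answer: 4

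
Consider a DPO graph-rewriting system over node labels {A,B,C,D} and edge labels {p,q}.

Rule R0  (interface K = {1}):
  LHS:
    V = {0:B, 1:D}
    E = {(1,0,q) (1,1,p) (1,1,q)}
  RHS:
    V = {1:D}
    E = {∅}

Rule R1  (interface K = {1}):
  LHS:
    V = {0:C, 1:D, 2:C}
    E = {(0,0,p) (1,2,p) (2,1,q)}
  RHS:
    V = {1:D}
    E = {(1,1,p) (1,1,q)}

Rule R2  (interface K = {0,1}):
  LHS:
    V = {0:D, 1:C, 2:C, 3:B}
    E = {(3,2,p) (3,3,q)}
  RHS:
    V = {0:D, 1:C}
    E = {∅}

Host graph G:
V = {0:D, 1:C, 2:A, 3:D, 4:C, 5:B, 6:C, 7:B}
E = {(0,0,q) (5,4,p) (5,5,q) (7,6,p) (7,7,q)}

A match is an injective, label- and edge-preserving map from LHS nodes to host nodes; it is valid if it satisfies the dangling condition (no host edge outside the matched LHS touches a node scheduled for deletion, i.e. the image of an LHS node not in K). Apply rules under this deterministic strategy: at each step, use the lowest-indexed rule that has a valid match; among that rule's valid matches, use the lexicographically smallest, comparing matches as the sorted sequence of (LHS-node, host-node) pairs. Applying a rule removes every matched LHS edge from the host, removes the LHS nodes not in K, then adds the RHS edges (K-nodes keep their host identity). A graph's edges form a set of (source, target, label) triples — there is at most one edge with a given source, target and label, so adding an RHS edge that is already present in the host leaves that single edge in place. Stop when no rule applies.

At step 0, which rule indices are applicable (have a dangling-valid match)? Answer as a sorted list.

R0: no valid match — LHS pattern not found
R1: no valid match — LHS pattern not found
R2: 8 valid matches — {0↦0, 1↦1, 2↦4, 3↦5}, {0↦0, 1↦1, 2↦6, 3↦7}, {0↦0, 1↦4, 2↦6, 3↦7} (+5 more)

Answer: [R2]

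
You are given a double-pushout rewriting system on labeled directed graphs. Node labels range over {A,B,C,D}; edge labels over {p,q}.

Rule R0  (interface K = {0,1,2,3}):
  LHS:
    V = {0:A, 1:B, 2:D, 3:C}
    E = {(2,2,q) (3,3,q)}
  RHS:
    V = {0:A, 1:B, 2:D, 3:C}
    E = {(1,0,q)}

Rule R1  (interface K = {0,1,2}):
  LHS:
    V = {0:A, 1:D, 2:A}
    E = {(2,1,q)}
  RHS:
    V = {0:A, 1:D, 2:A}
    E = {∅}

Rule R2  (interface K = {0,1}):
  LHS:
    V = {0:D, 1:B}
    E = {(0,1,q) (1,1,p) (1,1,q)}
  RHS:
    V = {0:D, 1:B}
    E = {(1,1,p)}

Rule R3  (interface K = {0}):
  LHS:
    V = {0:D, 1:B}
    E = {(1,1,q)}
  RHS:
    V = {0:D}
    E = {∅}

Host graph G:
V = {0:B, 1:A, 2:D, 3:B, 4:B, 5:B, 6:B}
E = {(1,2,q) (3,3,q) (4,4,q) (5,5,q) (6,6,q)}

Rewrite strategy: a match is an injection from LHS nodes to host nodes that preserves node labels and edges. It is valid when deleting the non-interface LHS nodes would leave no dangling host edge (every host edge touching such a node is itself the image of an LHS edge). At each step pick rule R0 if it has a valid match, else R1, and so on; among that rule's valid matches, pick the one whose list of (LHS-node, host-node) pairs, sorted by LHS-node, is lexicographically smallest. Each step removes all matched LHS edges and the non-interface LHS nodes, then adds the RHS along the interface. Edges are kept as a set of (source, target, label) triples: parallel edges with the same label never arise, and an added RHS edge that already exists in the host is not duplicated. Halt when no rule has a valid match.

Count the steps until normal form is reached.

Answer: 4

Steps:
initial: |V|=7 |E|=5  E = 1-q->2 3-q->3 4-q->4 5-q->5 6-q->6
step 1: apply R3 at {0↦2, 1↦3}  → |V|=6 |E|=4  E = 1-q->2 4-q->4 5-q->5 6-q->6
step 2: apply R3 at {0↦2, 1↦4}  → |V|=5 |E|=3  E = 1-q->2 5-q->5 6-q->6
step 3: apply R3 at {0↦2, 1↦5}  → |V|=4 |E|=2  E = 1-q->2 6-q->6
step 4: apply R3 at {0↦2, 1↦6}  → |V|=3 |E|=1  E = 1-q->2
normal form: no rule applies after step 4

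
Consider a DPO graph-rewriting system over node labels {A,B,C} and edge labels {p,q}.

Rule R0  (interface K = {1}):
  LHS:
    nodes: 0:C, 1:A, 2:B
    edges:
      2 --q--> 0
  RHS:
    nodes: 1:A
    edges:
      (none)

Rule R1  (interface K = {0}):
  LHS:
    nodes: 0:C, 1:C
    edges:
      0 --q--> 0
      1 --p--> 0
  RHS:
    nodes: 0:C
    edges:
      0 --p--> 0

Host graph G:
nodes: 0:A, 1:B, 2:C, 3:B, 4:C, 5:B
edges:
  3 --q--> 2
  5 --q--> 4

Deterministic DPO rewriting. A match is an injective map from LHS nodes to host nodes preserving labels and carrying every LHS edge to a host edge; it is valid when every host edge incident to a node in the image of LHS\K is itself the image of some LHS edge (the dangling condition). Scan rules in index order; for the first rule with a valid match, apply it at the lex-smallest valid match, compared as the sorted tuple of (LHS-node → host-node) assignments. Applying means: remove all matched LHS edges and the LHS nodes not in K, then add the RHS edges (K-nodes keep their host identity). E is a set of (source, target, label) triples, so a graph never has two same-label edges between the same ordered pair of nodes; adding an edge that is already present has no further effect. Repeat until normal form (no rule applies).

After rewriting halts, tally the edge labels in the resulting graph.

initial: |V|=6 |E|=2  E = 3-q->2 5-q->4
step 1: apply R0 at {0↦2, 1↦0, 2↦3}  → |V|=4 |E|=1  E = 5-q->4
step 2: apply R0 at {0↦4, 1↦0, 2↦5}  → |V|=2 |E|=0  E = ∅
halt: no rule applies after step 2
NF edges: []

Answer: (no edges)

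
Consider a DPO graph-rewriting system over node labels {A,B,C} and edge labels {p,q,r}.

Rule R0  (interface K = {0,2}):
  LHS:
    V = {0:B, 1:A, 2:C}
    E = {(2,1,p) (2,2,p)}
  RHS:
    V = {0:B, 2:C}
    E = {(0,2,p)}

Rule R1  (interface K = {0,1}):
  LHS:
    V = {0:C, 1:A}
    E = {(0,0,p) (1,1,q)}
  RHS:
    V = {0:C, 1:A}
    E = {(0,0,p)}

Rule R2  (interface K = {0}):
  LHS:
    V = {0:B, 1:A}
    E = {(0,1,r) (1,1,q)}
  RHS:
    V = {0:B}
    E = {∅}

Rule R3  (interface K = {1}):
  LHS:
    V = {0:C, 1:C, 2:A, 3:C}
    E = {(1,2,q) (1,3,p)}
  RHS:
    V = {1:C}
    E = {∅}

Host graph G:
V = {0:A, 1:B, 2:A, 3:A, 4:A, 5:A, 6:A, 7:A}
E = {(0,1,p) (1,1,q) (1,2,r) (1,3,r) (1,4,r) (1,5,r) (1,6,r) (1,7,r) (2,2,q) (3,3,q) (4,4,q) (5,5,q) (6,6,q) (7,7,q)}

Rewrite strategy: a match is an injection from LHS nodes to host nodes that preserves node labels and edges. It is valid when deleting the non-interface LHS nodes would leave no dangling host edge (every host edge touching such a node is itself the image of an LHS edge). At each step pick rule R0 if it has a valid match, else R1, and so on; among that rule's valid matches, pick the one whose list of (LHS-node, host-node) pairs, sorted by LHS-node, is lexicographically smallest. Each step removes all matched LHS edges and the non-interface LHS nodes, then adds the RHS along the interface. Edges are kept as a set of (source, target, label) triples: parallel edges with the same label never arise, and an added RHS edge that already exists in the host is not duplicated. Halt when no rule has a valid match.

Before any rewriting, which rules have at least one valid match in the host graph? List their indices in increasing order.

Answer: [R2]

Derivation:
R0: no valid match — LHS pattern not found
R1: no valid match — LHS pattern not found
R2: 6 valid matches — {0↦1, 1↦2}, {0↦1, 1↦3}, {0↦1, 1↦4} (+3 more)
R3: no valid match — LHS pattern not found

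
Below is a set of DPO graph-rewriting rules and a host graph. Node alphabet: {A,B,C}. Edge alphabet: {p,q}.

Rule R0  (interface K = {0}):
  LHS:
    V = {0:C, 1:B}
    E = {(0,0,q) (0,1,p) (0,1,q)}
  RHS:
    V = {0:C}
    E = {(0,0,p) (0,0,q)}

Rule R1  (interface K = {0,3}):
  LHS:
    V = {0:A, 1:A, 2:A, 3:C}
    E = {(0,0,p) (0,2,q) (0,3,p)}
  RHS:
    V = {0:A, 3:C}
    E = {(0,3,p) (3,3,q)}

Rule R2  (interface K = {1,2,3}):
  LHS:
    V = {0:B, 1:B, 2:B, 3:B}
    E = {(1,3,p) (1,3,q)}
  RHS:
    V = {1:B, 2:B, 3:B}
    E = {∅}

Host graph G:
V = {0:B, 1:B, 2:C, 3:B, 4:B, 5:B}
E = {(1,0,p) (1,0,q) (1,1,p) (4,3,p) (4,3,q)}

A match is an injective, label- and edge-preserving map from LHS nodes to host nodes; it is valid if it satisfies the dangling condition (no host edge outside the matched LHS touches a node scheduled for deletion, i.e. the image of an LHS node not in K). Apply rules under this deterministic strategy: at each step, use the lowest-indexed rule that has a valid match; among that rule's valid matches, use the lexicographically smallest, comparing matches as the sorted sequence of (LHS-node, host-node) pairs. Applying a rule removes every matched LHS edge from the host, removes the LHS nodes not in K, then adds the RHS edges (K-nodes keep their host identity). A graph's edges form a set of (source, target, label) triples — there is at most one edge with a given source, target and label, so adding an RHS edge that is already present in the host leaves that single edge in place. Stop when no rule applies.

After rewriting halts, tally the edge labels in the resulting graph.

Answer: p:1

Derivation:
start.  V:6 E:5  edges: 1-p->0 1-q->0 1-p->1 4-p->3 4-q->3
1. fire R2 via {0↦5, 1↦1, 2↦3, 3↦0}  →  V:5 E:3  edges: 1-p->1 4-p->3 4-q->3
2. fire R2 via {0↦0, 1↦4, 2↦1, 3↦3}  →  V:4 E:1  edges: 1-p->1
final graph: no rule applies after step 2
NF edges: [(1, 1, 'p')]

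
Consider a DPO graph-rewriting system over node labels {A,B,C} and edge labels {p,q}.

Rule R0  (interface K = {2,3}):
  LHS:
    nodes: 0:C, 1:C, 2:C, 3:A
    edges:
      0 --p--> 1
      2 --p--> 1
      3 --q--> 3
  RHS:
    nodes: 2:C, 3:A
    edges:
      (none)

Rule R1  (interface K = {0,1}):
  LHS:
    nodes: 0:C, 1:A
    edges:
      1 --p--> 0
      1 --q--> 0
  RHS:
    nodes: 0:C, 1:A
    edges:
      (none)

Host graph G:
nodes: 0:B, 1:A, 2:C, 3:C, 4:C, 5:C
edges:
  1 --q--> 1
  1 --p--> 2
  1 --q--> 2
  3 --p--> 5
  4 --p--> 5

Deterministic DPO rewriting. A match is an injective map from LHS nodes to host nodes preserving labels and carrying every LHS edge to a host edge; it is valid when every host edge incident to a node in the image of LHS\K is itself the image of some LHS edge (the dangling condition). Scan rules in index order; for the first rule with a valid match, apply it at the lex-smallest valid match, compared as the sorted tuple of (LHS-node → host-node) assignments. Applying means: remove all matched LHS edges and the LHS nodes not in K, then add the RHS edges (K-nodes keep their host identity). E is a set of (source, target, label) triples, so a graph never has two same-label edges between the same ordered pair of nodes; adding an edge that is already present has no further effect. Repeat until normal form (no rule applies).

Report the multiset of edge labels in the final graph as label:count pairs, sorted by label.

Answer: (no edges)

Derivation:
start.  V:6 E:5  edges: 1-q->1 1-p->2 1-q->2 3-p->5 4-p->5
1. fire R0 via {0↦3, 1↦5, 2↦4, 3↦1}  →  V:4 E:2  edges: 1-p->2 1-q->2
2. fire R1 via {0↦2, 1↦1}  →  V:4 E:0  edges: ∅
halt: no rule applies after step 2
NF edges: []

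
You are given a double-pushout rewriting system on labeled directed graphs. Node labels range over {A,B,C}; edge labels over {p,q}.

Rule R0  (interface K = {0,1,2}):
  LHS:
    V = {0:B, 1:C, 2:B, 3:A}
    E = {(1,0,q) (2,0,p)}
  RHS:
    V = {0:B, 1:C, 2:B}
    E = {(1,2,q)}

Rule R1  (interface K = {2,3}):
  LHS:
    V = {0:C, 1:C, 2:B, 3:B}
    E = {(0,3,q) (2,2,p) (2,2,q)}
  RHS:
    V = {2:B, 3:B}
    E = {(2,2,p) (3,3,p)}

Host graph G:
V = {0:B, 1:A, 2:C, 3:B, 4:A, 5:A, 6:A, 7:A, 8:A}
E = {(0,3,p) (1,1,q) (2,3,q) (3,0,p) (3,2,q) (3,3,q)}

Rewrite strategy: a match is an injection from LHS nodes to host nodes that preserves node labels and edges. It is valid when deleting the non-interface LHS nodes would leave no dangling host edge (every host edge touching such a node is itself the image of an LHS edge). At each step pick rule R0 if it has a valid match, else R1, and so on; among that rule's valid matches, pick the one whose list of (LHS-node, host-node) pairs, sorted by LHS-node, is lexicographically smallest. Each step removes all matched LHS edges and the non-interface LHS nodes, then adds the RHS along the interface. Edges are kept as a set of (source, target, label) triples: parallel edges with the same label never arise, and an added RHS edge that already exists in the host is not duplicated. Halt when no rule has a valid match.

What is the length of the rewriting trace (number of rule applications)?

Answer: 2

Derivation:
[0] host  ⇒  9 nodes, 6 edges  {0-p->3 1-q->1 2-q->3 3-p->0 3-q->2 3-q->3}
[1] R0 @ {0↦3, 1↦2, 2↦0, 3↦4}  ⇒  8 nodes, 5 edges  {1-q->1 2-q->0 3-p->0 3-q->2 3-q->3}
[2] R0 @ {0↦0, 1↦2, 2↦3, 3↦5}  ⇒  7 nodes, 4 edges  {1-q->1 2-q->3 3-q->2 3-q->3}
final graph: no rule applies after step 2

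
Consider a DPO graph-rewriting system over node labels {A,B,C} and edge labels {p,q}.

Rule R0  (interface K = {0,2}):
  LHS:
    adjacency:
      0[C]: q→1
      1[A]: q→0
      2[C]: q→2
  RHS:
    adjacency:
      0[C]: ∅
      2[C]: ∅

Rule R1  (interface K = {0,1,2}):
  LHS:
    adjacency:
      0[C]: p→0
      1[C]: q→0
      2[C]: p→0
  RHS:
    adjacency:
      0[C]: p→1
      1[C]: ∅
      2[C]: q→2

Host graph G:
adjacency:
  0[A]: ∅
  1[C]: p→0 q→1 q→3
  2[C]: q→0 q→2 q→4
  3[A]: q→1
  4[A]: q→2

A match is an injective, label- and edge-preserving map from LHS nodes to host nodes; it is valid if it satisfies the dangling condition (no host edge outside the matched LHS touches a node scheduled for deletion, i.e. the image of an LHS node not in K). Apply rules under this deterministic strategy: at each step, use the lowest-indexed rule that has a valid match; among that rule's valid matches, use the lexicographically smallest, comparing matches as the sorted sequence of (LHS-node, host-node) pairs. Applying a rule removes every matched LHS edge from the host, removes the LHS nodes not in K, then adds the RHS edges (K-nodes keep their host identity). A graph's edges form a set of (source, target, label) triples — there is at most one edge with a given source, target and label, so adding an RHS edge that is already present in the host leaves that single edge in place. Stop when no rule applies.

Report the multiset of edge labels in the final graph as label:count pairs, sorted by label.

initial: |V|=5 |E|=8  E = 1-p->0 1-q->1 1-q->3 2-q->0 2-q->2 2-q->4 3-q->1 4-q->2
step 1: apply R0 at {0↦1, 1↦3, 2↦2}  → |V|=4 |E|=5  E = 1-p->0 1-q->1 2-q->0 2-q->4 4-q->2
step 2: apply R0 at {0↦2, 1↦4, 2↦1}  → |V|=3 |E|=2  E = 1-p->0 2-q->0
final graph: no rule applies after step 2
NF edges: [(1, 0, 'p'), (2, 0, 'q')]

Answer: p:1 q:1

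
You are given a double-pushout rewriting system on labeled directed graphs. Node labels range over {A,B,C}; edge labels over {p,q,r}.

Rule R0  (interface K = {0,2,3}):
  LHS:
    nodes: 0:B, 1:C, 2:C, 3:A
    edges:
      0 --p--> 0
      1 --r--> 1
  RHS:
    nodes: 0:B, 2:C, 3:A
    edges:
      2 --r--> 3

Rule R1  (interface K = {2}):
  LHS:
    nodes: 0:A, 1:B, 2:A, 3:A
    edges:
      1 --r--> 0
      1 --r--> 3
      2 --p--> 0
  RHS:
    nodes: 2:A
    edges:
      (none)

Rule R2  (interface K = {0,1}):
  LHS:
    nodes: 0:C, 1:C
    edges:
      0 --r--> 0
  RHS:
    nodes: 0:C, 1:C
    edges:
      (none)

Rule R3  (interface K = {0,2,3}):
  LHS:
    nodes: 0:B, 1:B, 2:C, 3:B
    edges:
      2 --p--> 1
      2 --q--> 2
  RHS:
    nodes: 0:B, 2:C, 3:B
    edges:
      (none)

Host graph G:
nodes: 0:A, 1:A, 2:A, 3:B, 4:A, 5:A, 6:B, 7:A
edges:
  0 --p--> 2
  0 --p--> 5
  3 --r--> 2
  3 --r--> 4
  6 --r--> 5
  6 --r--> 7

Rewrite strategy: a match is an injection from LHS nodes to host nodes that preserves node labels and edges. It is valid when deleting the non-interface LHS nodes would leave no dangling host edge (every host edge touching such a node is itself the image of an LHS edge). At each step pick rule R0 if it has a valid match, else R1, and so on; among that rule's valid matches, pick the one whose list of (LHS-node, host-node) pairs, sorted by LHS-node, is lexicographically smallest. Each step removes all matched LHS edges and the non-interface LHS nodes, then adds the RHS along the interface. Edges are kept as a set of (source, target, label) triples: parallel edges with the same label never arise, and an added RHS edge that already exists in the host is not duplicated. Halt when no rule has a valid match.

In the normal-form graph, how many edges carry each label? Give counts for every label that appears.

start.  V:8 E:6  edges: 0-p->2 0-p->5 3-r->2 3-r->4 6-r->5 6-r->7
1. fire R1 via {0↦2, 1↦3, 2↦0, 3↦4}  →  V:5 E:3  edges: 0-p->5 6-r->5 6-r->7
2. fire R1 via {0↦5, 1↦6, 2↦0, 3↦7}  →  V:2 E:0  edges: ∅
halt: no rule applies after step 2
NF edges: []

Answer: (no edges)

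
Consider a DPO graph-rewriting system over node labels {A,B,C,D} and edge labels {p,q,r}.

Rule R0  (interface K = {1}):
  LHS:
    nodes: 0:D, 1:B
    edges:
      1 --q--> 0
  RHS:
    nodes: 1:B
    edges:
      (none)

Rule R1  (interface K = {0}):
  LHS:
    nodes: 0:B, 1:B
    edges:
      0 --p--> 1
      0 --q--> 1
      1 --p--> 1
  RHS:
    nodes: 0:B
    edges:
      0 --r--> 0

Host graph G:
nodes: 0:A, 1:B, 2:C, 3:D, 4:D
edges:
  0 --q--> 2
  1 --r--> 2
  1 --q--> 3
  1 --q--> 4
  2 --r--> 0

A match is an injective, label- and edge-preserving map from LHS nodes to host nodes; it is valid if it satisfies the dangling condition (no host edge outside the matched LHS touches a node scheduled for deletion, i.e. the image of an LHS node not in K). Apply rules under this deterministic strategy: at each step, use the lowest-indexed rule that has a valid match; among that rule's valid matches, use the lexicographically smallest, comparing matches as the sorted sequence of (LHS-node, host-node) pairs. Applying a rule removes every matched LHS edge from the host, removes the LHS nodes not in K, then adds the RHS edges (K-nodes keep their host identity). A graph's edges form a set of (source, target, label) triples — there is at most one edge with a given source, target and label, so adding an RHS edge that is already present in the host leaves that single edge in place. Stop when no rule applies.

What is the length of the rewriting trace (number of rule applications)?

[0] host  ⇒  5 nodes, 5 edges  {0-q->2 1-r->2 1-q->3 1-q->4 2-r->0}
[1] R0 @ {0↦3, 1↦1}  ⇒  4 nodes, 4 edges  {0-q->2 1-r->2 1-q->4 2-r->0}
[2] R0 @ {0↦4, 1↦1}  ⇒  3 nodes, 3 edges  {0-q->2 1-r->2 2-r->0}
halt: no rule applies after step 2

Answer: 2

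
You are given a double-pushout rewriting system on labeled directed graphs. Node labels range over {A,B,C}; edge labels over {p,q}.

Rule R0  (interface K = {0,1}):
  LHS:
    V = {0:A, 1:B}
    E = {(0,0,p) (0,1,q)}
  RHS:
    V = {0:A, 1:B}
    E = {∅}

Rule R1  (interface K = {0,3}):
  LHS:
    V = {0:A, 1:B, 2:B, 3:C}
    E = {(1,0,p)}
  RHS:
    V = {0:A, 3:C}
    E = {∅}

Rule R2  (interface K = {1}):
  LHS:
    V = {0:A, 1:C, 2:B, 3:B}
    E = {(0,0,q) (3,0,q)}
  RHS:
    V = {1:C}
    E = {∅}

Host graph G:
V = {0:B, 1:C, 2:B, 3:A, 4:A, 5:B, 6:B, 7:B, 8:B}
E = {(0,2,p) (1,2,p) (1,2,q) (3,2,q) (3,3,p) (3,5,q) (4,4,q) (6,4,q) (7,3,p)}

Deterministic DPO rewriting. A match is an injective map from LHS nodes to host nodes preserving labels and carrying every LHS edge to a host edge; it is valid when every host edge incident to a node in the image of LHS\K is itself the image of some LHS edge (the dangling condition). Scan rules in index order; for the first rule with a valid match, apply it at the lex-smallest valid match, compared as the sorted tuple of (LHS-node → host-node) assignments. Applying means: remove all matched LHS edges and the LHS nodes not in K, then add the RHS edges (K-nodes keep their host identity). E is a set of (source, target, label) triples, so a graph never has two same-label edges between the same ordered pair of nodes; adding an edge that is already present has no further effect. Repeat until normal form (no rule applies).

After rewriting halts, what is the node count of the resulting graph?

initial: |V|=9 |E|=9  E = 0-p->2 1-p->2 1-q->2 3-q->2 3-p->3 3-q->5 4-q->4 6-q->4 7-p->3
step 1: apply R0 at {0↦3, 1↦2}  → |V|=9 |E|=7  E = 0-p->2 1-p->2 1-q->2 3-q->5 4-q->4 6-q->4 7-p->3
step 2: apply R1 at {0↦3, 1↦7, 2↦8, 3↦1}  → |V|=7 |E|=6  E = 0-p->2 1-p->2 1-q->2 3-q->5 4-q->4 6-q->4
final graph: no rule applies after step 2
NF nodes: {0:B, 1:C, 2:B, 3:A, 4:A, 5:B, 6:B}

Answer: 7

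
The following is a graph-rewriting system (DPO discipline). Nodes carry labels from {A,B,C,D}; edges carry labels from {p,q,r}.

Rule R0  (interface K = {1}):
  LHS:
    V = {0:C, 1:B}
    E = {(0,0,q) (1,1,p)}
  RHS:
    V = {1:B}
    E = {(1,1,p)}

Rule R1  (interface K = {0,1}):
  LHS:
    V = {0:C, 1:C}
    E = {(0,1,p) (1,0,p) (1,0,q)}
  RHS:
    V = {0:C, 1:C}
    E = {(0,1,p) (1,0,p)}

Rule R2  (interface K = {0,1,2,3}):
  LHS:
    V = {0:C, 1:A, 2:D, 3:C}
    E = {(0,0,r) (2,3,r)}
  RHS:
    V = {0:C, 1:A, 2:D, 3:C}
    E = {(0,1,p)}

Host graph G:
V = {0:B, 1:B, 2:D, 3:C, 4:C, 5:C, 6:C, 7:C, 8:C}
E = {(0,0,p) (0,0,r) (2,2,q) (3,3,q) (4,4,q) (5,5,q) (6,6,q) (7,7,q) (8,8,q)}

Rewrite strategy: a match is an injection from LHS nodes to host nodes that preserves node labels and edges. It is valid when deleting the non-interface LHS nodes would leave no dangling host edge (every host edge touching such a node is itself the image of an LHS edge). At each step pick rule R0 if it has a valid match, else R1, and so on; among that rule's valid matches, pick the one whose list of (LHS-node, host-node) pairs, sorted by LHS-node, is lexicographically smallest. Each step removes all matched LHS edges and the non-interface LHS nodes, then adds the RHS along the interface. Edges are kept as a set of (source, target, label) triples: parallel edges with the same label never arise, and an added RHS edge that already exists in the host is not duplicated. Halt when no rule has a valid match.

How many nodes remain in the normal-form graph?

Answer: 3

Derivation:
initial: |V|=9 |E|=9  E = 0-p->0 0-r->0 2-q->2 3-q->3 4-q->4 5-q->5 6-q->6 7-q->7 8-q->8
step 1: apply R0 at {0↦3, 1↦0}  → |V|=8 |E|=8  E = 0-p->0 0-r->0 2-q->2 4-q->4 5-q->5 6-q->6 7-q->7 8-q->8
step 2: apply R0 at {0↦4, 1↦0}  → |V|=7 |E|=7  E = 0-p->0 0-r->0 2-q->2 5-q->5 6-q->6 7-q->7 8-q->8
step 3: apply R0 at {0↦5, 1↦0}  → |V|=6 |E|=6  E = 0-p->0 0-r->0 2-q->2 6-q->6 7-q->7 8-q->8
step 4: apply R0 at {0↦6, 1↦0}  → |V|=5 |E|=5  E = 0-p->0 0-r->0 2-q->2 7-q->7 8-q->8
step 5: apply R0 at {0↦7, 1↦0}  → |V|=4 |E|=4  E = 0-p->0 0-r->0 2-q->2 8-q->8
step 6: apply R0 at {0↦8, 1↦0}  → |V|=3 |E|=3  E = 0-p->0 0-r->0 2-q->2
normal form: no rule applies after step 6
NF nodes: {0:B, 1:B, 2:D}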